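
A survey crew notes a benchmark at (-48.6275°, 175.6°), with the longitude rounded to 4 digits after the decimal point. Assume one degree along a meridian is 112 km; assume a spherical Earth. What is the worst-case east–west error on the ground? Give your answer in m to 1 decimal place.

Rounding to 4 decimal places leaves the longitude within ±5e-05° of the true value.
One degree of longitude at 48.6275° is 112000 × cos 48.6275° ≈ 112000 × 0.6610 = 74026.6 m.
East–west error: 5e-05° × 74026.6 m/° ≈ 3.70133 m.

3.7 m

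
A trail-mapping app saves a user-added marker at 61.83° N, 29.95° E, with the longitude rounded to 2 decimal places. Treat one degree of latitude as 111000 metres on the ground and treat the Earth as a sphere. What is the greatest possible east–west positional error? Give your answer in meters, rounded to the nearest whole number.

Rounding to 2 decimal places leaves the longitude within ±0.005° of the true value.
At latitude 61.83° a degree of longitude spans 111000 m × cos 61.83° = 111000 × 0.4721 ≈ 52401.9 m.
So at most 0.005° × 52401.9 ≈ 262.01 m east–west.

262 meters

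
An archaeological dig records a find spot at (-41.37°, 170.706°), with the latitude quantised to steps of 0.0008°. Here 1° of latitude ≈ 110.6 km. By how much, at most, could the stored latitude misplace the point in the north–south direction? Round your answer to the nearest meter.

With a 0.0008° grid the true value lies within half a step, ±0.0008°/2 = ±0.0004°, of the stored one.
So the N–S error is at most 0.0004 × 110600 = 44.24 m.

44 meters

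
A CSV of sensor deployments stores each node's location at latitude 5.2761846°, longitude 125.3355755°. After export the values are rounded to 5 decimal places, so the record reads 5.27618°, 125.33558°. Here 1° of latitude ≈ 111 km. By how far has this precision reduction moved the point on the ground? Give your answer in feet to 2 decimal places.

2.34 feet

The latitude changed by +0.0000046° and the longitude by -0.0000045°.
North–south shift: 0.0000046 × 111000 = 0.5106 m.
E–W at 5.27618°: -0.0000045° × 111000 × cos 5.27618° = -0.0000045 × 111000 × 0.9958 ≈ -0.497384 m.
Distance: √(0.5106² + 0.497384²) ≈ 0.712813 m.
Converting: 0.712813 m × 3.2808 ft/m ≈ 2.3386 ft.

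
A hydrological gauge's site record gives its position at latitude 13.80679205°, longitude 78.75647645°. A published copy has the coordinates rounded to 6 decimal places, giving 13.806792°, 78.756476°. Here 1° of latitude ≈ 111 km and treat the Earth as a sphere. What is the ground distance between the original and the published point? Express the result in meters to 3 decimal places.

Δlat = 13.80679205 − 13.806792 = +0.00000005°; Δlon = 78.75647645 − 78.756476 = +0.00000045°.
N–S: 0.00000005° × 111000 m/° = 0.00555 m.
E–W at 13.8068°: 0.00000045° × 111000 × cos 13.8068° = 0.00000045 × 111000 × 0.9711 ≈ 0.0485067 m.
Combined displacement = (0.00555² + 0.0485067²)^½ ≈ 0.0488232 m.

0.049 meters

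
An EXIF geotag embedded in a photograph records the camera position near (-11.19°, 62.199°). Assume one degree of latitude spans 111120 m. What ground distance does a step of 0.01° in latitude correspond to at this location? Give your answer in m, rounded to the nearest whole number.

1111 m

0.01° × 111120 m/° = 1111.2 m.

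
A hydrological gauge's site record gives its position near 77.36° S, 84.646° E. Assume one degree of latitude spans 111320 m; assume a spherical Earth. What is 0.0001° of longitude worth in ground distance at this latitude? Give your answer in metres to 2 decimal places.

2.44 metres

0.0001° of longitude at 77.36° is 0.0001 × 111320 × cos 77.36° ≈ 0.0001 × 24359.5 = 2.43595 m.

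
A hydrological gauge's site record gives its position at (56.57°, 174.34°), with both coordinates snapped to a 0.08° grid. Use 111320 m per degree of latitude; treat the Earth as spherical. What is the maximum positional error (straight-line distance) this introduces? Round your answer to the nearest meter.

With a 0.08° grid the true value lies within half a step, ±0.08°/2 = ±0.04°, of the stored one.
North–south component: 0.04° × 111320 = 4452.8 m.
Longitude error → 0.04 × 111320 × cos 56.57° = 0.04 × 111320 × 0.5509 ≈ 2453.13 m.
Combining orthogonally: (4452.8² + 2453.13²)^½ ≈ 5083.82 m.

5084 meters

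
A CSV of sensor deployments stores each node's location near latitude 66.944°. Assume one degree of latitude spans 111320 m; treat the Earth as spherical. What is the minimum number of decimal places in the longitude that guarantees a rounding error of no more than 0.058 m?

6 decimal places

At 66.944° one degree of longitude covers 111320 × cos 66.944° ≈ 111320 × 0.3916 ≈ 43596.3 m.
Rounding to N decimal places gives at most 0.5 × 10⁻ᴺ degrees of error, i.e. 0.5 × 10⁻ᴺ × 43596.3 m.
Setting 21798.2 × 10⁻ᴺ ≤ 0.058 gives 10ᴺ ≥ 3.758e+05, i.e. N ≥ 5.57.
So 6 decimal places suffice (0.0218 m); 5 would allow up to 0.218 m.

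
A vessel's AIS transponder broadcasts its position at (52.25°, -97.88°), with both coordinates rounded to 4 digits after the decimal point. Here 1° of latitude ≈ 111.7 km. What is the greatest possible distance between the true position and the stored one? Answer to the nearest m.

7 m

Rounding to 4 decimal places leaves each coordinate within ±5e-05° of the true value.
North–south component: 5e-05° × 111700 = 5.585 m.
E–W at 52.25°: 5e-05° × 111700 × cos 52.25° = 5e-05 × 111700 × 0.6122 ≈ 3.41923 m.
Worst case both components are at the extreme and orthogonal: √(5.585² + 3.41923²) ≈ 6.54854 m.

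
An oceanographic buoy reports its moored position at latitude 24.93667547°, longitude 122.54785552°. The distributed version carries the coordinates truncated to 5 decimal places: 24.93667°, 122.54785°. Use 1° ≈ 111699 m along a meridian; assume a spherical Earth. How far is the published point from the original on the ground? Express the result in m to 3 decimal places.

0.828 m

The latitude changed by +0.00000547° and the longitude by +0.00000552°.
North–south shift: 0.00000547 × 111699 = 0.610994 m.
E–W at 24.9367°: 0.00000552° × 111699 × cos 24.9367° = 0.00000552 × 111699 × 0.9068 ≈ 0.559098 m.
Hypotenuse of the two orthogonal shifts: √(0.610994² + 0.559098²) = 0.828193 m.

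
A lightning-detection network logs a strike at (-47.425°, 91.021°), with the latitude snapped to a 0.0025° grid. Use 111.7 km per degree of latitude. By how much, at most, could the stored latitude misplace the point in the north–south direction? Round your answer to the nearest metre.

140 metres

With a 0.0025° grid the true value lies within half a step, ±0.0025°/2 = ±0.00125°, of the stored one.
North–south distance: 0.00125° × 111700 m/° = 139.625 m.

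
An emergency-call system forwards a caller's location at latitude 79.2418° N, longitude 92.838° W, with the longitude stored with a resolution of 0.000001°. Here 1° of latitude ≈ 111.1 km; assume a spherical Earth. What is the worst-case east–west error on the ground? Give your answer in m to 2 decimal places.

With a 0.000001° grid the true value lies within half a step, ±0.000001°/2 = ±5e-07°, of the stored one.
One degree of longitude at 79.2418° is 111100 × cos 79.2418° ≈ 111100 × 0.1867 = 20738.4 m.
So at most 5e-07° × 20738.4 ≈ 0.0103692 m east–west.

0.01 m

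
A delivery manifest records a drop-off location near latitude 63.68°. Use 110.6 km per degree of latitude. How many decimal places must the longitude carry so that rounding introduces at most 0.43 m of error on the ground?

At 63.68° one degree of longitude covers 110600 × cos 63.68° ≈ 110600 × 0.4434 ≈ 49038.3 m.
N decimal places → at most half a unit in the last place, 0.5 × 10⁻ᴺ° = 49038.3/2 × 10⁻ᴺ m.
Setting 24519.1 × 10⁻ᴺ ≤ 0.43 gives 10ᴺ ≥ 5.702e+04, i.e. N ≥ 4.76.
So 5 decimal places suffice (0.245 m); 4 would allow up to 2.45 m.

5 decimal places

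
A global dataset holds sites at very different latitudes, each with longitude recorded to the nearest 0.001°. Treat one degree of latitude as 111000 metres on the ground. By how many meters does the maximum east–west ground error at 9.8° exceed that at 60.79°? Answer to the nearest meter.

Rounding to 3 decimal places leaves the longitude within ±0.0005° of the true value.
At 9.8°: 0.0005° × 111000 × cos 9.8° = 0.0005 × 111000 × 0.9854 ≈ 54.69 m.
At 60.79°: 0.0005° × 111000 × cos 60.79° = 0.0005 × 111000 × 0.4880 ≈ 27.085 m.
Difference: 54.69 − 27.085 = 27.605 m.

28 meters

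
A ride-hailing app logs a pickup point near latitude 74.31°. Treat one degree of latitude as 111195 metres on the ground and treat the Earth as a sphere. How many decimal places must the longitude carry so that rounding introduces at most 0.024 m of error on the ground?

6

At 74.31° one degree of longitude covers 111195 × cos 74.31° ≈ 111195 × 0.2704 ≈ 30070.7 m.
With N decimal places the half-ulp bound is 0.5·10⁻ᴺ°, or 0.5·10⁻ᴺ × 30070.7 m on the ground.
Need 0.5 × 30070.7 × 10⁻ᴺ ≤ 0.024 → 10⁻ᴺ ≤ 1.596e-06, so N ≥ 5.80.
So 6 decimal places suffice (0.015 m); 5 would allow up to 0.15 m.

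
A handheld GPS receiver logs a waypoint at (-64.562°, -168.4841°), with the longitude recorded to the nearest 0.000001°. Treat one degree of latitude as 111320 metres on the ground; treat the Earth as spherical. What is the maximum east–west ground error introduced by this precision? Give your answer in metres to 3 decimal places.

Rounding to 6 decimal places leaves the longitude within ±5e-07° of the true value.
Parallels shrink by cos φ, so at 64.562° a degree of longitude is 111320 × 0.4295 ≈ 47815.7 m.
East–west error: 5e-07° × 47815.7 m/° ≈ 0.0239079 m.

0.024 metres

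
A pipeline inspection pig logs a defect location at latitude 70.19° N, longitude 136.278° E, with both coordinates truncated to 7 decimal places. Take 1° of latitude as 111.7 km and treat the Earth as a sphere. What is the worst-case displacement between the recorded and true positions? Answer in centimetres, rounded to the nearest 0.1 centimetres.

Truncating at 7 decimal places can drop up to a full unit in the last place, so each coordinate may be off by as much as 1e-07°.
Latitude error → 1e-07 × 111700 = 0.01117 m along the meridian.
E–W at 70.19°: 1e-07° × 111700 × cos 70.19° = 1e-07 × 111700 × 0.3389 ≈ 0.00378554 m.
Combining orthogonally: (0.01117² + 0.00378554²)^½ ≈ 0.011794 m.
That is 0.011794 m = 1.1794 cm.

1.2 centimetres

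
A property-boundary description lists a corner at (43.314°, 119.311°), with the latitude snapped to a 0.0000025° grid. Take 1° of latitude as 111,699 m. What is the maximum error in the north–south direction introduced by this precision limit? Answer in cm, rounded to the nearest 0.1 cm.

14.0 cm

With a 0.0000025° grid the true value lies within half a step, ±0.0000025°/2 = ±1.25e-06°, of the stored one.
North–south distance: 1.25e-06° × 111699 m/° = 0.139624 m.
That is 0.139624 m = 13.962 cm.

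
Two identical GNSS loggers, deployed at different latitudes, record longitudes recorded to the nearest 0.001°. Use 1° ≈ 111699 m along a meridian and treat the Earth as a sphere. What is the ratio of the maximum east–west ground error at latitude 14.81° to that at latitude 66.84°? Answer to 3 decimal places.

Rounding to 3 decimal places leaves the longitude within ±0.0005° of the true value.
At 14.81°: 0.0005° × 111699 × cos 14.81° = 0.0005 × 111699 × 0.9668 ≈ 53.994 m.
Error at 66.84° = 0.0005° × 111699 × cos 66.84° ≈ 55.849 × 0.3933 = 21.966 m.
The ratio reduces to cos 14.81° / cos 66.84° = 0.9668/0.3933 ≈ 2.4581.

2.458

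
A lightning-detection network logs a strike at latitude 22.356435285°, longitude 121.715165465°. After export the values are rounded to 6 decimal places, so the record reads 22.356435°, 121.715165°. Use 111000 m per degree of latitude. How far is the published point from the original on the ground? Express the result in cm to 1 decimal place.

Δlat = 22.356435285 − 22.356435 = +0.000000285°; Δlon = 121.715165465 − 121.715165 = +0.000000465°.
North–south shift: 0.000000285 × 111000 = 0.031635 m.
E–W at 22.3564°: 0.000000465° × 111000 × cos 22.3564° = 0.000000465 × 111000 × 0.9248 ≈ 0.0477354 m.
Distance: √(0.031635² + 0.0477354²) ≈ 0.0572664 m.
That is 0.0572664 m = 5.7266 cm.

5.7 cm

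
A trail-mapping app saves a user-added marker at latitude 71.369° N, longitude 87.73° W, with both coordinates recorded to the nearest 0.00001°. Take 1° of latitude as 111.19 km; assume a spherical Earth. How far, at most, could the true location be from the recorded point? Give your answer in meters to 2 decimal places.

Rounding to 5 decimal places leaves each coordinate within ±5e-06° of the true value.
Latitude error → 5e-06 × 111190 = 0.55595 m along the meridian.
E–W at 71.369°: 5e-06° × 111190 × cos 71.369° = 5e-06 × 111190 × 0.3195 ≈ 0.17761 m.
Worst case both components are at the extreme and orthogonal: √(0.55595² + 0.17761²) ≈ 0.583632 m.

0.58 meters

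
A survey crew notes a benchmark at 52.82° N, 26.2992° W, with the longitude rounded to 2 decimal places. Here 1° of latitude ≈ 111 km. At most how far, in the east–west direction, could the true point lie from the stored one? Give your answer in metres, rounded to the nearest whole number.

Rounding to 2 decimal places leaves the longitude within ±0.005° of the true value.
One degree of longitude at 52.82° is 111000 × cos 52.82° ≈ 111000 × 0.6043 = 67079.6 m.
So at most 0.005° × 67079.6 ≈ 335.398 m east–west.

335 metres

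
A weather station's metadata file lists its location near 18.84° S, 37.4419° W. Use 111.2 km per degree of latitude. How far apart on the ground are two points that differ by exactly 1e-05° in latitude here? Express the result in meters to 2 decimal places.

1.11 meters

Along a meridian 1e-05° is 1e-05 × 111200 = 1.112 m.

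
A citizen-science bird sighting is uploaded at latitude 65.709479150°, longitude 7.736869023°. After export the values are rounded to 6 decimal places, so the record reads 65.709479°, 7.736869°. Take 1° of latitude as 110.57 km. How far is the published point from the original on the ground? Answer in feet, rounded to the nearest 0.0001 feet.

Δlat = 65.709479150 − 65.709479 = +0.000000150°; Δlon = 7.736869023 − 7.736869 = +0.000000023°.
N–S: 0.000000150° × 110570 m/° = 0.0165855 m.
E–W at 65.7095°: 0.000000023° × 110570 × cos 65.7095° = 0.000000023 × 110570 × 0.4114 ≈ 0.00104614 m.
Distance: √(0.0165855² + 0.00104614²) ≈ 0.0166185 m.
Converting: 0.0166185 m × 3.2808 ft/m ≈ 0.054523 ft.

0.0545 feet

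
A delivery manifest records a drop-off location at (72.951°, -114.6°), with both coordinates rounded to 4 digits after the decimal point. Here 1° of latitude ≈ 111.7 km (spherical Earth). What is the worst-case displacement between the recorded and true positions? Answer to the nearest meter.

Rounding to 4 decimal places leaves each coordinate within ±5e-05° of the true value.
Latitude error → 5e-05 × 111700 = 5.585 m along the meridian.
Longitude error → 5e-05 × 111700 × cos 72.951° = 5e-05 × 111700 × 0.2932 ≈ 1.63746 m.
The two errors are perpendicular, so the maximum displacement is √(5.585² + 1.63746²) ≈ 5.8201 m.

6 meters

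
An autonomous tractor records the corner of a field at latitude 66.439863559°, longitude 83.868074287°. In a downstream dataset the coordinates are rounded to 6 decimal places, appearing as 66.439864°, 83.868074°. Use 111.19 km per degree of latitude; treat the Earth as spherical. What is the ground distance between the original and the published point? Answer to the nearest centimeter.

5 centimeters

Δlat = 66.439863559 − 66.439864 = -0.000000441°; Δlon = 83.868074287 − 83.868074 = +0.000000287°.
N–S: -0.000000441° × 111190 m/° = -0.0490348 m.
E–W at 66.4399°: 0.000000287° × 111190 × cos 66.4399° = 0.000000287 × 111190 × 0.3997 ≈ 0.0127554 m.
Distance: √(0.0490348² + 0.0127554²) ≈ 0.0506667 m.
That is 0.0506667 m = 5.0667 cm.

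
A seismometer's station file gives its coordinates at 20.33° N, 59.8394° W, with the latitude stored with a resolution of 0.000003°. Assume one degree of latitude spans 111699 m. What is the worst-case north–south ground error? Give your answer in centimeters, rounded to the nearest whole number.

17 centimeters

With a 0.000003° grid the true value lies within half a step, ±0.000003°/2 = ±1.5e-06°, of the stored one.
North–south distance: 1.5e-06° × 111699 m/° = 0.167549 m.
That is 0.167549 m = 16.755 cm.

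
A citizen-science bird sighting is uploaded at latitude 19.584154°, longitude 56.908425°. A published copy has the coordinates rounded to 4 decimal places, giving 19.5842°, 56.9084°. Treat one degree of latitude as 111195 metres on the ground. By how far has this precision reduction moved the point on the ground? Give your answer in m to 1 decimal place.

The latitude changed by -0.000046° and the longitude by +0.000025°.
North–south shift: -0.000046 × 111195 = -5.11497 m.
E–W at 19.5842°: 0.000025° × 111195 × cos 19.5842° = 0.000025 × 111195 × 0.9421 ≈ 2.61906 m.
Combined displacement = (5.11497² + 2.61906²)^½ ≈ 5.74651 m.

5.7 m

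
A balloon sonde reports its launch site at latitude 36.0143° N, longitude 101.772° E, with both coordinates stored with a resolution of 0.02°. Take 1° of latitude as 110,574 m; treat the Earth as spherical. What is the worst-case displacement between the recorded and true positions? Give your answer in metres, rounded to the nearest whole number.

1422 metres

With a 0.02° grid the true value lies within half a step, ±0.02°/2 = ±0.01°, of the stored one.
N–S: 0.01° × 110574 m/° = 1105.74 m.
East–west component at 36.0143°: 0.01° × 110574 × cos 36.0143° ≈ 0.01 × 89440 ≈ 894.4 m.
Combining orthogonally: (1105.74² + 894.4²)^½ ≈ 1422.19 m.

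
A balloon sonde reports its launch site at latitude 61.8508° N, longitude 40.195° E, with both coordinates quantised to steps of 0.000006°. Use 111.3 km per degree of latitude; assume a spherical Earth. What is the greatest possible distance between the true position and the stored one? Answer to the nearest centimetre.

37 centimetres

With a 0.000006° grid the true value lies within half a step, ±0.000006°/2 = ±3e-06°, of the stored one.
N–S: 3e-06° × 111300 m/° = 0.3339 m.
East–west component at 61.8508°: 3e-06° × 111300 × cos 61.8508° ≈ 3e-06 × 52507.9 ≈ 0.157524 m.
Combining orthogonally: (0.3339² + 0.157524²)^½ ≈ 0.369192 m.
That is 0.369192 m = 36.919 cm.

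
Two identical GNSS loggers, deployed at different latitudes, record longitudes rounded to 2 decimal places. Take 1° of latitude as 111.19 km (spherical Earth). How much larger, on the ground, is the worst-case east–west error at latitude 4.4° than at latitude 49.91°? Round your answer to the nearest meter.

196 meters

Rounding to 2 decimal places leaves the longitude within ±0.005° of the true value.
At 4.4°: 0.005° × 111190 × cos 4.4° = 0.005 × 111190 × 0.9971 ≈ 554.31 m.
At 49.91°: 0.005° × 111190 × cos 49.91° = 0.005 × 111190 × 0.6440 ≈ 358.03 m.
Difference: 554.31 − 358.03 = 196.29 m.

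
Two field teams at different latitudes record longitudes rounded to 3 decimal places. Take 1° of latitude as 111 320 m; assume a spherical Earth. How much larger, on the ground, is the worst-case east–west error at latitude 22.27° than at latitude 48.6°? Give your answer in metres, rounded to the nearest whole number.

Rounding to 3 decimal places leaves the longitude within ±0.0005° of the true value.
At 22.27°: 0.0005° × 111320 × cos 22.27° = 0.0005 × 111320 × 0.9254 ≈ 51.508 m.
Error at 48.6° = 0.0005° × 111320 × cos 48.6° ≈ 55.66 × 0.6613 = 36.809 m.
Difference: 51.508 − 36.809 = 14.7 m.

15 metres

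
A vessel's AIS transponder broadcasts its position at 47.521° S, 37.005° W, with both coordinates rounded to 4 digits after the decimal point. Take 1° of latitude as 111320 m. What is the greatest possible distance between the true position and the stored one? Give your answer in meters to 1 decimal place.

6.7 meters

Rounding to 4 decimal places leaves each coordinate within ±5e-05° of the true value.
N–S: 5e-05° × 111320 m/° = 5.566 m.
East–west component at 47.521°: 5e-05° × 111320 × cos 47.521° ≈ 5e-05 × 75176.6 ≈ 3.75883 m.
The two errors are perpendicular, so the maximum displacement is √(5.566² + 3.75883²) ≈ 6.71634 m.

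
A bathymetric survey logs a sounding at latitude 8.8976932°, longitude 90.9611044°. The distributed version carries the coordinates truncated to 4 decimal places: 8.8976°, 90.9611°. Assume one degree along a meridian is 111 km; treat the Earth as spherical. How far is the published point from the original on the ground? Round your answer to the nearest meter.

The latitude changed by +0.0000932° and the longitude by +0.0000044°.
North–south shift: 0.0000932 × 111000 = 10.3452 m.
East–west at this latitude: 0.0000044° × 111000 × cos 8.8976° ≈ 0.0000044 × 109664 = 0.482523 m.
Distance: √(10.3452² + 0.482523²) ≈ 10.3564 m.

10 meters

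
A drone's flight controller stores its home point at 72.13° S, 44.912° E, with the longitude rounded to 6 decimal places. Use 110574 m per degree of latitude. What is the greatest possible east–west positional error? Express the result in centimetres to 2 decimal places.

1.70 centimetres

Rounding to 6 decimal places leaves the longitude within ±5e-07° of the true value.
One degree of longitude at 72.13° is 110574 × cos 72.13° ≈ 110574 × 0.3069 = 33930.6 m.
So at most 5e-07° × 33930.6 ≈ 0.0169653 m east–west.
That is 0.0169653 m = 1.6965 cm.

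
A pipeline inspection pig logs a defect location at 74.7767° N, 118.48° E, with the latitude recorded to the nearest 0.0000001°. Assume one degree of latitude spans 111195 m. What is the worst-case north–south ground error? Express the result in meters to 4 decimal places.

Rounding to 7 decimal places leaves the latitude within ±5e-08° of the true value.
North–south distance: 5e-08° × 111195 m/° = 0.00555975 m.

0.0056 meters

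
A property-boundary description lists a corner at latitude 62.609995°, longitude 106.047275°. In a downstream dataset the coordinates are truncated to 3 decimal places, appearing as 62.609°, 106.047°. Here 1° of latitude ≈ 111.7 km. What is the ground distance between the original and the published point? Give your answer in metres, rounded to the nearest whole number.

112 metres

The latitude changed by +0.000995° and the longitude by +0.000275°.
North–south shift: 0.000995 × 111700 = 111.141 m.
E–W at 62.609°: 0.000275° × 111700 × cos 62.609° = 0.000275 × 111700 × 0.4601 ≈ 14.1319 m.
Distance: √(111.141² + 14.1319²) ≈ 112.036 m.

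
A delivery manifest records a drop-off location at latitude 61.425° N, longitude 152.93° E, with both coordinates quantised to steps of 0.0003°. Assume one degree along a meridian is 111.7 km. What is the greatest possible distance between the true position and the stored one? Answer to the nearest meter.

With a 0.0003° grid the true value lies within half a step, ±0.0003°/2 = ±0.00015°, of the stored one.
Latitude error → 0.00015 × 111700 = 16.755 m along the meridian.
East–west component at 61.425°: 0.00015° × 111700 × cos 61.425° ≈ 0.00015 × 53427.1 ≈ 8.01406 m.
The two errors are perpendicular, so the maximum displacement is √(16.755² + 8.01406²) ≈ 18.573 m.

19 meters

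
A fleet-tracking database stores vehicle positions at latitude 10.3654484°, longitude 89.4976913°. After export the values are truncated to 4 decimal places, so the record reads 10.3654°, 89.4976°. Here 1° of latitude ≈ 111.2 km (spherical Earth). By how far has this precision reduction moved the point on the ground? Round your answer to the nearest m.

Δlat = 10.3654484 − 10.3654 = +0.0000484°; Δlon = 89.4976913 − 89.4976 = +0.0000913°.
N–S: 0.0000484° × 111200 m/° = 5.38208 m.
E–W at 10.3654°: 0.0000913° × 111200 × cos 10.3654° = 0.0000913 × 111200 × 0.9837 ≈ 9.98687 m.
Combined displacement = (5.38208² + 9.98687²)^½ ≈ 11.3448 m.

11 m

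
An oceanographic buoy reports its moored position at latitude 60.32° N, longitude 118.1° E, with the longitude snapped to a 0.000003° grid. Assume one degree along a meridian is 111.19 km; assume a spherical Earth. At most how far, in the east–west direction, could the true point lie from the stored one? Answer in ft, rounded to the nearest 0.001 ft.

With a 0.000003° grid the true value lies within half a step, ±0.000003°/2 = ±1.5e-06°, of the stored one.
At latitude 60.32° a degree of longitude spans 111190 m × cos 60.32° = 111190 × 0.4952 ≈ 55056.3 m.
So at most 1.5e-06° × 55056.3 ≈ 0.0825845 m east–west.
In feet: 0.0825845 m ÷ 0.3048 ≈ 0.27095 ft.

0.271 ft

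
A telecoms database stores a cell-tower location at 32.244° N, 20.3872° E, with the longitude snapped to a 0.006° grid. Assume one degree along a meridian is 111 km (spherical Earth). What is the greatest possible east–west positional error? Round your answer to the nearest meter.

282 meters

With a 0.006° grid the true value lies within half a step, ±0.006°/2 = ±0.003°, of the stored one.
At latitude 32.244° a degree of longitude spans 111000 m × cos 32.244° = 111000 × 0.8458 ≈ 93882 m.
Maximum E–W displacement: 0.003 × 93882 = 281.646 m.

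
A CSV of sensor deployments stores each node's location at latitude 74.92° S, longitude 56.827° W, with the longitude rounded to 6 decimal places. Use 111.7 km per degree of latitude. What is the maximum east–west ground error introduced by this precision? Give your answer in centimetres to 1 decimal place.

Rounding to 6 decimal places leaves the longitude within ±5e-07° of the true value.
At latitude 74.92° a degree of longitude spans 111700 m × cos 74.92° = 111700 × 0.2602 ≈ 29060.7 m.
East–west error: 5e-07° × 29060.7 m/° ≈ 0.0145304 m.
That is 0.0145304 m = 1.453 cm.

1.5 centimetres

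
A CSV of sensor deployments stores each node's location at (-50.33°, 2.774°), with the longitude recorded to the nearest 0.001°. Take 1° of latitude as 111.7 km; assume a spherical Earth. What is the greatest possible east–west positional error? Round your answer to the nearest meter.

36 meters

Rounding to 3 decimal places leaves the longitude within ±0.0005° of the true value.
Parallels shrink by cos φ, so at 50.33° a degree of longitude is 111700 × 0.6384 ≈ 71305.4 m.
East–west error: 0.0005° × 71305.4 m/° ≈ 35.6527 m.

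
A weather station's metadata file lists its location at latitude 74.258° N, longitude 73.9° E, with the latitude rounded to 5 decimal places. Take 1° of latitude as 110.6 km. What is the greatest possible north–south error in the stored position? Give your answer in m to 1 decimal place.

0.6 m

Rounding to 5 decimal places leaves the latitude within ±5e-06° of the true value.
Along the meridian that is 5e-06° × 110600 m/° = 0.553 m.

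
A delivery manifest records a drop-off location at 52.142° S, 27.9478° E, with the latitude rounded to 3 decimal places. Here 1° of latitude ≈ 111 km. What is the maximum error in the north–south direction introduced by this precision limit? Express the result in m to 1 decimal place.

55.5 m

Rounding to 3 decimal places leaves the latitude within ±0.0005° of the true value.
So the N–S error is at most 0.0005 × 111000 = 55.5 m.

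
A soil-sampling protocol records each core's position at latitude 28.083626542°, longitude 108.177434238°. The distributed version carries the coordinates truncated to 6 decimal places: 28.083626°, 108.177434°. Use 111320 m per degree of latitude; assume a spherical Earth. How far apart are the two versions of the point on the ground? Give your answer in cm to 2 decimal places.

Δlat = 28.083626542 − 28.083626 = +0.000000542°; Δlon = 108.177434238 − 108.177434 = +0.000000238°.
N–S: 0.000000542° × 111320 m/° = 0.0603354 m.
East–west at this latitude: 0.000000238° × 111320 × cos 28.0836° ≈ 0.000000238 × 98213.3 = 0.0233748 m.
Hypotenuse of the two orthogonal shifts: √(0.0603354² + 0.0233748²) = 0.0647051 m.
That is 0.0647051 m = 6.4705 cm.

6.47 cm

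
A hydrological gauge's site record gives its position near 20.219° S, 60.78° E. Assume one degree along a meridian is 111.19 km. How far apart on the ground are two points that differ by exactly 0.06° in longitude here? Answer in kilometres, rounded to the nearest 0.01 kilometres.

At 20.219° a degree of longitude is 111190 × cos 20.219° ≈ 104338 m, so 0.06° corresponds to 6260.3 m.
That is 6260.3 m = 6.2603 km.

6.26 kilometres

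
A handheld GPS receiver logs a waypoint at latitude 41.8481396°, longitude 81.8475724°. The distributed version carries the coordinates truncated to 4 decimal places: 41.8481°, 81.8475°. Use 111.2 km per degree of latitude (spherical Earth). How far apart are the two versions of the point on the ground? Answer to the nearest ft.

24 ft

Δlat = 41.8481396 − 41.8481 = +0.0000396°; Δlon = 81.8475724 − 81.8475 = +0.0000724°.
N–S: 0.0000396° × 111200 m/° = 4.40352 m.
E–W at 41.8481°: 0.0000724° × 111200 × cos 41.8481° = 0.0000724 × 111200 × 0.7449 ≈ 5.99723 m.
Combined displacement = (4.40352² + 5.99723²)^½ ≈ 7.44028 m.
Converting: 7.44028 m × 3.2808 ft/m ≈ 24.41 ft.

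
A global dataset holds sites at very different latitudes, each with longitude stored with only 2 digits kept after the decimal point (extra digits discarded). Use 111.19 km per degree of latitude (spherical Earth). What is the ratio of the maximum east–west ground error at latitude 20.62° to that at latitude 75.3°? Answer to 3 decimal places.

Truncating at 2 decimal places can drop up to a full unit in the last place, so the longitude may be off by as much as 0.01°.
Error at 20.62° = 0.01° × 111190 × cos 20.62° ≈ 1111.9 × 0.9359 = 1040.7 m.
Error at 75.3° = 0.01° × 111190 × cos 75.3° ≈ 1111.9 × 0.2538 = 282.15 m.
The ratio reduces to cos 20.62° / cos 75.3° = 0.9359/0.2538 ≈ 3.6883.

3.688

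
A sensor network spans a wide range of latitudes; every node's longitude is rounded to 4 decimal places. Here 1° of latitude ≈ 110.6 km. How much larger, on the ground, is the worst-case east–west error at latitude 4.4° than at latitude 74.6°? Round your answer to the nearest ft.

13 ft

Rounding to 4 decimal places leaves the longitude within ±5e-05° of the true value.
Error at 4.4° = 5e-05° × 110600 × cos 4.4° ≈ 5.53 × 0.9971 = 5.5137 m.
Error at 74.6° = 5e-05° × 110600 × cos 74.6° ≈ 5.53 × 0.2656 = 1.4685 m.
So the lower-latitude error exceeds the higher by 5.5137 − 1.4685 = 4.0452 m.
In feet: 4.04518 m ÷ 0.3048 ≈ 13.272 ft.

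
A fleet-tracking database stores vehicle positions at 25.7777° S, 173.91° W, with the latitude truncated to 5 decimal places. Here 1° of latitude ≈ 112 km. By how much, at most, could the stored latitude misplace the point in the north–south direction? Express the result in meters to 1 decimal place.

1.1 meters

Truncating at 5 decimal places can drop up to a full unit in the last place, so the latitude may be off by as much as 1e-05°.
Along the meridian that is 1e-05° × 112000 m/° = 1.12 m.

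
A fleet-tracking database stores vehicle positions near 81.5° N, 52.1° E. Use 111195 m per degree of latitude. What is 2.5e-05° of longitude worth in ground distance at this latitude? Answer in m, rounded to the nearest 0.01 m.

One degree of longitude here spans 111195 × cos 81.5° = 111195 × 0.1478 ≈ 16435.7 m; 2.5e-05° of that is 0.410892 m.

0.41 m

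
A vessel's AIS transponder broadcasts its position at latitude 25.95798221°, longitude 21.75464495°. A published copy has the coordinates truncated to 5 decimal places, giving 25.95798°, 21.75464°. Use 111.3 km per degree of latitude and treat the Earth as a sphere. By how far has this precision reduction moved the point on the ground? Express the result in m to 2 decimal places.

0.55 m

Δlat = 25.95798221 − 25.95798 = +0.00000221°; Δlon = 21.75464495 − 21.75464 = +0.00000495°.
N–S: 0.00000221° × 111300 m/° = 0.245973 m.
E–W at 25.958°: 0.00000495° × 111300 × cos 25.958° = 0.00000495 × 111300 × 0.8991 ≈ 0.495354 m.
Distance: √(0.245973² + 0.495354²) ≈ 0.553063 m.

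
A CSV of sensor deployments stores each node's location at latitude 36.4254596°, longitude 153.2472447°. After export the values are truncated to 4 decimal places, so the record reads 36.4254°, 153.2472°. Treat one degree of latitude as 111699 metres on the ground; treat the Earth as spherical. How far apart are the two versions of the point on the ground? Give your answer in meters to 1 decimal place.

7.8 meters

The latitude changed by +0.0000596° and the longitude by +0.0000447°.
North–south shift: 0.0000596 × 111699 = 6.65726 m.
E–W at 36.4254°: 0.0000447° × 111699 × cos 36.4254° = 0.0000447 × 111699 × 0.8046 ≈ 4.01748 m.
Combined displacement = (6.65726² + 4.01748²)^½ ≈ 7.77555 m.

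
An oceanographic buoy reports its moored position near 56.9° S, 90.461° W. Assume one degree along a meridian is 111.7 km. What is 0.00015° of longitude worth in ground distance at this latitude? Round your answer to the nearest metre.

9 metres

0.00015° of longitude at 56.9° is 0.00015 × 111700 × cos 56.9° ≈ 0.00015 × 60999.6 = 9.14994 m.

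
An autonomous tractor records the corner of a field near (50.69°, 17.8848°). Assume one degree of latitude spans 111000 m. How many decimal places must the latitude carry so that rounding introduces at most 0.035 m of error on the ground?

One degree of latitude covers 111000 m.
N decimal places → at most half a unit in the last place, 0.5 × 10⁻ᴺ° = 111000/2 × 10⁻ᴺ m.
Setting 55500 × 10⁻ᴺ ≤ 0.035 gives 10ᴺ ≥ 1.586e+06, i.e. N ≥ 6.20.
At 6 places the error can reach 0.0555 m, but 7 places keeps it to 0.00555 m.

7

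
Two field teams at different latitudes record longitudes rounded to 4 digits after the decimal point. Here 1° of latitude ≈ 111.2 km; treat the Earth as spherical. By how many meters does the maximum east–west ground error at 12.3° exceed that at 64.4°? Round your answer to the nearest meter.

Rounding to 4 decimal places leaves the longitude within ±5e-05° of the true value.
Error at 12.3° = 5e-05° × 111200 × cos 12.3° ≈ 5.56 × 0.9770 = 5.4324 m.
At 64.4°: 5e-05° × 111200 × cos 64.4° = 5e-05 × 111200 × 0.4321 ≈ 2.4024 m.
Difference: 5.4324 − 2.4024 = 3.03 m.

3 meters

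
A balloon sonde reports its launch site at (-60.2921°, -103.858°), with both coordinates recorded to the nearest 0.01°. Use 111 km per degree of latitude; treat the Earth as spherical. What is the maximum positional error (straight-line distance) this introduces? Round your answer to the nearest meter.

619 meters

Rounding to 2 decimal places leaves each coordinate within ±0.005° of the true value.
Latitude error → 0.005 × 111000 = 555 m along the meridian.
East–west component at 60.2921°: 0.005° × 111000 × cos 60.2921° ≈ 0.005 × 55009.2 ≈ 275.046 m.
Worst case both components are at the extreme and orthogonal: √(555² + 275.046²) ≈ 619.415 m.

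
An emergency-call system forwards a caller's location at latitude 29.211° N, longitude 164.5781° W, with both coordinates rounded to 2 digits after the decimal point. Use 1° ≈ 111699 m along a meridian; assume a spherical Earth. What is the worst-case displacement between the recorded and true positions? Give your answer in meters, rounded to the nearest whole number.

741 meters

Rounding to 2 decimal places leaves each coordinate within ±0.005° of the true value.
North–south component: 0.005° × 111699 = 558.495 m.
East–west component at 29.211°: 0.005° × 111699 × cos 29.211° ≈ 0.005 × 97494.1 ≈ 487.47 m.
The two errors are perpendicular, so the maximum displacement is √(558.495² + 487.47²) ≈ 741.312 m.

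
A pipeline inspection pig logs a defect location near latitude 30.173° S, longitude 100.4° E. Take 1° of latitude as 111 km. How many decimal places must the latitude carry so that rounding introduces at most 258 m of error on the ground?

3 decimal places

One degree of latitude covers 111000 m.
N decimal places → at most half a unit in the last place, 0.5 × 10⁻ᴺ° = 111000/2 × 10⁻ᴺ m.
Setting 55500 × 10⁻ᴺ ≤ 258 gives 10ᴺ ≥ 215.1, i.e. N ≥ 2.33.
So 3 decimal places suffice (55.5 m); 2 would allow up to 555 m.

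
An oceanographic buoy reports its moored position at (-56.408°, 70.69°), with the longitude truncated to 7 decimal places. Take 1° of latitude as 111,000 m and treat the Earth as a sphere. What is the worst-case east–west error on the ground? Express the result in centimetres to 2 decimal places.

0.61 centimetres

Truncating at 7 decimal places can drop up to a full unit in the last place, so the longitude may be off by as much as 1e-07°.
One degree of longitude at 56.408° is 111000 × cos 56.408° ≈ 111000 × 0.5533 = 61413.6 m.
Maximum E–W displacement: 1e-07 × 61413.6 = 0.00614136 m.
That is 0.00614136 m = 0.61414 cm.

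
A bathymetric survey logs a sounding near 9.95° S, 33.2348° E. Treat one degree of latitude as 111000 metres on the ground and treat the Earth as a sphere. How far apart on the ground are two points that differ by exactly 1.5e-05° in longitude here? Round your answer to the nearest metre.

2 metres

One degree of longitude here spans 111000 × cos 9.95° = 111000 × 0.9850 ≈ 109330 m; 1.5e-05° of that is 1.63996 m.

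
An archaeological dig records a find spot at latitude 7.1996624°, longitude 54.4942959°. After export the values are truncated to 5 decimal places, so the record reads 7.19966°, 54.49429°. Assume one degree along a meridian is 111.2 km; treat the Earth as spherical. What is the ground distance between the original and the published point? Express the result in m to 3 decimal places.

Δlat = 7.1996624 − 7.19966 = +0.0000024°; Δlon = 54.4942959 − 54.49429 = +0.0000059°.
N–S: 0.0000024° × 111200 m/° = 0.26688 m.
E–W at 7.19966°: 0.0000059° × 111200 × cos 7.19966° = 0.0000059 × 111200 × 0.9921 ≈ 0.650907 m.
Combined displacement = (0.26688² + 0.650907²)^½ ≈ 0.703495 m.

0.703 m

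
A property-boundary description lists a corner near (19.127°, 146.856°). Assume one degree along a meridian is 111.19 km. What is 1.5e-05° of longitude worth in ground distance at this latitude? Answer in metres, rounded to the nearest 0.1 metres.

1.6 metres

One degree of longitude here spans 111190 × cos 19.127° = 111190 × 0.9448 ≈ 105052 m; 1.5e-05° of that is 1.57578 m.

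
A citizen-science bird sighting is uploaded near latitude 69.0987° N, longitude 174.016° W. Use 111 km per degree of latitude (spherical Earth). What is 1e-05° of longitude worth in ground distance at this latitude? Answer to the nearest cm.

1e-05° of longitude at 69.0987° is 1e-05 × 111000 × cos 69.0987° ≈ 1e-05 × 39600.3 = 0.396003 m.
That is 0.396003 m = 39.6 cm.

40 cm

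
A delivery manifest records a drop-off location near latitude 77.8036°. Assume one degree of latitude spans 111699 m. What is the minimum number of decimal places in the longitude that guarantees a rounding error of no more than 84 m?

At 77.8036° one degree of longitude covers 111699 × cos 77.8036° ≈ 111699 × 0.2113 ≈ 23597.9 m.
Rounding to N decimal places gives at most 0.5 × 10⁻ᴺ degrees of error, i.e. 0.5 × 10⁻ᴺ × 23597.9 m.
Setting 11799 × 10⁻ᴺ ≤ 84 gives 10ᴺ ≥ 140.5, i.e. N ≥ 2.15.
So 3 decimal places suffice (11.8 m); 2 would allow up to 118 m.

3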